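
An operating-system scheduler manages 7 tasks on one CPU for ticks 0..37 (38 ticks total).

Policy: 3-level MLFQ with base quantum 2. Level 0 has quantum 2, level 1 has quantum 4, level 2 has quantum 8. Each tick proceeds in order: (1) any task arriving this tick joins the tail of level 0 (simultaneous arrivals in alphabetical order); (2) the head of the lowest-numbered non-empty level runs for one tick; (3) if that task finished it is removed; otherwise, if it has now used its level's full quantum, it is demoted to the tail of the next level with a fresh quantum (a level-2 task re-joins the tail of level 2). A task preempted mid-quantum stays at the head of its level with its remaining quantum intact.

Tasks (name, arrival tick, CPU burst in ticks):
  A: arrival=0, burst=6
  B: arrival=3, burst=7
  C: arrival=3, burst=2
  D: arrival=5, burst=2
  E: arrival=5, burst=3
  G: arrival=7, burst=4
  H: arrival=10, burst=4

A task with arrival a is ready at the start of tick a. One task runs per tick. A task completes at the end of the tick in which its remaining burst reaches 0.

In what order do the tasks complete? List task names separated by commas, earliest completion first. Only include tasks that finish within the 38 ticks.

completion order = C, D, A, E, G, H, B

t=0: L0/L1/L2 = A/-/- → run A
t=1: L0/L1/L2 = A/-/- → run A
t=2: L0/L1/L2 = -/A/- → run A
t=3: L0/L1/L2 = BC/A/- → run B
t=4: L0/L1/L2 = BC/A/- → run B
t=5: L0/L1/L2 = CDE/AB/- → run C
t=6: L0/L1/L2 = CDE/AB/- → run C
t=7: L0/L1/L2 = DEG/AB/- → run D
t=8: L0/L1/L2 = DEG/AB/- → run D
t=9: L0/L1/L2 = EG/AB/- → run E
t=10: L0/L1/L2 = EGH/AB/- → run E
t=11: L0/L1/L2 = GH/ABE/- → run G
t=12: L0/L1/L2 = GH/ABE/- → run G
t=13: L0/L1/L2 = H/ABEG/- → run H
t=14: L0/L1/L2 = H/ABEG/- → run H
t=15: L0/L1/L2 = -/ABEGH/- → run A
t=16: L0/L1/L2 = -/ABEGH/- → run A
t=17: L0/L1/L2 = -/ABEGH/- → run A
t=18: L0/L1/L2 = -/BEGH/- → run B
t=19: L0/L1/L2 = -/BEGH/- → run B
t=20: L0/L1/L2 = -/BEGH/- → run B
t=21: L0/L1/L2 = -/BEGH/- → run B
t=22: L0/L1/L2 = -/EGH/B → run E
t=23: L0/L1/L2 = -/GH/B → run G
t=24: L0/L1/L2 = -/GH/B → run G
t=25: L0/L1/L2 = -/H/B → run H
t=26: L0/L1/L2 = -/H/B → run H
t=27: L0/L1/L2 = -/-/B → run B
t=28: (idle)
t=29: (idle)
t=30: (idle)
t=31: (idle)
t=32: (idle)
t=33: (idle)
t=34: (idle)
t=35: (idle)
t=36: (idle)
t=37: (idle)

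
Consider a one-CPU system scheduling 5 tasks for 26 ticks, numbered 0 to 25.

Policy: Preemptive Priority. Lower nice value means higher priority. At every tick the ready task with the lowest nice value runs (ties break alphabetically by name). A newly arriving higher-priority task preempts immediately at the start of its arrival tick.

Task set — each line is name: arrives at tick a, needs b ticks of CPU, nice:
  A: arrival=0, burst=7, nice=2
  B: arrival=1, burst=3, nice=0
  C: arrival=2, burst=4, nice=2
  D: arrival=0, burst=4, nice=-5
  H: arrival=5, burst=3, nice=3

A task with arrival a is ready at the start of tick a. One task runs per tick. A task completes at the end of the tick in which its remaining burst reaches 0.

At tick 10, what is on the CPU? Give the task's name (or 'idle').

t=0: ready={A,D} → run D
t=1: ready={A,B,D} → run D
t=2: ready={A,B,C,D} → run D
t=3: ready={A,B,C,D} → run D
t=4: ready={A,B,C} → run B
t=5: ready={A,B,C,H} → run B
t=6: ready={A,B,C,H} → run B
t=7: ready={A,C,H} → run A
t=8: ready={A,C,H} → run A
t=9: ready={A,C,H} → run A
t=10: ready={A,C,H} → run A
t=11: ready={A,C,H} → run A
t=12: ready={A,C,H} → run A
t=13: ready={A,C,H} → run A
t=14: ready={C,H} → run C
t=15: ready={C,H} → run C
t=16: ready={C,H} → run C
t=17: ready={C,H} → run C
t=18: ready={H} → run H
t=19: ready={H} → run H
t=20: ready={H} → run H
t=21: (idle)
t=22: (idle)
t=23: (idle)
t=24: (idle)
t=25: (idle)

running at tick 10 = A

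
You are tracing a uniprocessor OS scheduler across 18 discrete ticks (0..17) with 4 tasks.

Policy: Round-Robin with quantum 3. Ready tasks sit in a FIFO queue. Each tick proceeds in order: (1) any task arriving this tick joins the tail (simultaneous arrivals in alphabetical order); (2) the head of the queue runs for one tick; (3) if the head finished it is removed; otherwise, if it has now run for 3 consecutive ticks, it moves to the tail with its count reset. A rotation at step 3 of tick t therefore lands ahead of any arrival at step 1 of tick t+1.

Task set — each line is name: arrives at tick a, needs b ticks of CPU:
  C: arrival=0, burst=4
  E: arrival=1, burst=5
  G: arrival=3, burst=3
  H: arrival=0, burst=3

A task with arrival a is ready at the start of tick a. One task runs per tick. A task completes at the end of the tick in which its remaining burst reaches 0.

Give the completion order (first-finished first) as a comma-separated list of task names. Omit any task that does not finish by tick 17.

t=0: queue=[C,H] q_used=0 → run C
t=1: queue=[C,H,E] q_used=1 → run C
t=2: queue=[C,H,E] q_used=2 → run C
t=3: queue=[H,E,C,G] q_used=0 → run H
t=4: queue=[H,E,C,G] q_used=1 → run H
t=5: queue=[H,E,C,G] q_used=2 → run H
t=6: queue=[E,C,G] q_used=0 → run E
t=7: queue=[E,C,G] q_used=1 → run E
t=8: queue=[E,C,G] q_used=2 → run E
t=9: queue=[C,G,E] q_used=0 → run C
t=10: queue=[G,E] q_used=0 → run G
t=11: queue=[G,E] q_used=1 → run G
t=12: queue=[G,E] q_used=2 → run G
t=13: queue=[E] q_used=0 → run E
t=14: queue=[E] q_used=1 → run E
t=15: (idle)
t=16: (idle)
t=17: (idle)

completion order = H, C, G, E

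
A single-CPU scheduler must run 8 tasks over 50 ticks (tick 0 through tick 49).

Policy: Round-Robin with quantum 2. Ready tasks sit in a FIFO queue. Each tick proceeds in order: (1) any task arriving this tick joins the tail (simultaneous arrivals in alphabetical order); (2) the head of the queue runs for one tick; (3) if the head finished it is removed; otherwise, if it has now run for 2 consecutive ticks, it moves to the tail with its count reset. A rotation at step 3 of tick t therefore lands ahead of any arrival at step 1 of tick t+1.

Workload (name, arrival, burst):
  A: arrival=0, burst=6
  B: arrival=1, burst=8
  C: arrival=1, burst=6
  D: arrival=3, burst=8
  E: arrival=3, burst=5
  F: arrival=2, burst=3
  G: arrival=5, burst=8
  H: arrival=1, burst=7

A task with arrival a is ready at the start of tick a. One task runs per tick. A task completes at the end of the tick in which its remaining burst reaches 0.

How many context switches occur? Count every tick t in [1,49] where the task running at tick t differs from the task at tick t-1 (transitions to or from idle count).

context switches = 26

t=0: queue=[A] q_used=0 → run A
t=1: queue=[A,B,C,H] q_used=1 → run A
t=2: queue=[B,C,H,A,F] q_used=0 → run B
t=3: queue=[B,C,H,A,F,D,E] q_used=1 → run B
t=4: queue=[C,H,A,F,D,E,B] q_used=0 → run C
t=5: queue=[C,H,A,F,D,E,B,G] q_used=1 → run C
t=6: queue=[H,A,F,D,E,B,G,C] q_used=0 → run H
t=7: queue=[H,A,F,D,E,B,G,C] q_used=1 → run H
t=8: queue=[A,F,D,E,B,G,C,H] q_used=0 → run A
t=9: queue=[A,F,D,E,B,G,C,H] q_used=1 → run A
t=10: queue=[F,D,E,B,G,C,H,A] q_used=0 → run F
t=11: queue=[F,D,E,B,G,C,H,A] q_used=1 → run F
t=12: queue=[D,E,B,G,C,H,A,F] q_used=0 → run D
t=13: queue=[D,E,B,G,C,H,A,F] q_used=1 → run D
t=14: queue=[E,B,G,C,H,A,F,D] q_used=0 → run E
t=15: queue=[E,B,G,C,H,A,F,D] q_used=1 → run E
t=16: queue=[B,G,C,H,A,F,D,E] q_used=0 → run B
t=17: queue=[B,G,C,H,A,F,D,E] q_used=1 → run B
t=18: queue=[G,C,H,A,F,D,E,B] q_used=0 → run G
t=19: queue=[G,C,H,A,F,D,E,B] q_used=1 → run G
t=20: queue=[C,H,A,F,D,E,B,G] q_used=0 → run C
t=21: queue=[C,H,A,F,D,E,B,G] q_used=1 → run C
t=22: queue=[H,A,F,D,E,B,G,C] q_used=0 → run H
t=23: queue=[H,A,F,D,E,B,G,C] q_used=1 → run H
t=24: queue=[A,F,D,E,B,G,C,H] q_used=0 → run A
t=25: queue=[A,F,D,E,B,G,C,H] q_used=1 → run A
t=26: queue=[F,D,E,B,G,C,H] q_used=0 → run F
t=27: queue=[D,E,B,G,C,H] q_used=0 → run D
t=28: queue=[D,E,B,G,C,H] q_used=1 → run D
t=29: queue=[E,B,G,C,H,D] q_used=0 → run E
t=30: queue=[E,B,G,C,H,D] q_used=1 → run E
t=31: queue=[B,G,C,H,D,E] q_used=0 → run B
t=32: queue=[B,G,C,H,D,E] q_used=1 → run B
t=33: queue=[G,C,H,D,E,B] q_used=0 → run G
t=34: queue=[G,C,H,D,E,B] q_used=1 → run G
t=35: queue=[C,H,D,E,B,G] q_used=0 → run C
t=36: queue=[C,H,D,E,B,G] q_used=1 → run C
t=37: queue=[H,D,E,B,G] q_used=0 → run H
t=38: queue=[H,D,E,B,G] q_used=1 → run H
t=39: queue=[D,E,B,G,H] q_used=0 → run D
t=40: queue=[D,E,B,G,H] q_used=1 → run D
t=41: queue=[E,B,G,H,D] q_used=0 → run E
t=42: queue=[B,G,H,D] q_used=0 → run B
t=43: queue=[B,G,H,D] q_used=1 → run B
t=44: queue=[G,H,D] q_used=0 → run G
t=45: queue=[G,H,D] q_used=1 → run G
t=46: queue=[H,D,G] q_used=0 → run H
t=47: queue=[D,G] q_used=0 → run D
t=48: queue=[D,G] q_used=1 → run D
t=49: queue=[G] q_used=0 → run G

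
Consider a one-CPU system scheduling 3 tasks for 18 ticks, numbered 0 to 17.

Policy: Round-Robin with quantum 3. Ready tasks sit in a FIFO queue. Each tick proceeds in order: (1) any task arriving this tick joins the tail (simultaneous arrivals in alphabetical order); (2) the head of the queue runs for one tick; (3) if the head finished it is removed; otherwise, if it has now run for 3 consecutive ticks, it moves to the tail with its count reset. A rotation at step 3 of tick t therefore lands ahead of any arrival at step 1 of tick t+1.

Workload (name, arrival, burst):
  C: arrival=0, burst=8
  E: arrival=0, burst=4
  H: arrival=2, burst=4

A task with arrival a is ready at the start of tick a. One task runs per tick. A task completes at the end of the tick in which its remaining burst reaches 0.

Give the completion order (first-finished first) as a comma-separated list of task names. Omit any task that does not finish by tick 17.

t=0: queue=[C,E] q_used=0 → run C
t=1: queue=[C,E] q_used=1 → run C
t=2: queue=[C,E,H] q_used=2 → run C
t=3: queue=[E,H,C] q_used=0 → run E
t=4: queue=[E,H,C] q_used=1 → run E
t=5: queue=[E,H,C] q_used=2 → run E
t=6: queue=[H,C,E] q_used=0 → run H
t=7: queue=[H,C,E] q_used=1 → run H
t=8: queue=[H,C,E] q_used=2 → run H
t=9: queue=[C,E,H] q_used=0 → run C
t=10: queue=[C,E,H] q_used=1 → run C
t=11: queue=[C,E,H] q_used=2 → run C
t=12: queue=[E,H,C] q_used=0 → run E
t=13: queue=[H,C] q_used=0 → run H
t=14: queue=[C] q_used=0 → run C
t=15: queue=[C] q_used=1 → run C
t=16: (idle)
t=17: (idle)

completion order = E, H, C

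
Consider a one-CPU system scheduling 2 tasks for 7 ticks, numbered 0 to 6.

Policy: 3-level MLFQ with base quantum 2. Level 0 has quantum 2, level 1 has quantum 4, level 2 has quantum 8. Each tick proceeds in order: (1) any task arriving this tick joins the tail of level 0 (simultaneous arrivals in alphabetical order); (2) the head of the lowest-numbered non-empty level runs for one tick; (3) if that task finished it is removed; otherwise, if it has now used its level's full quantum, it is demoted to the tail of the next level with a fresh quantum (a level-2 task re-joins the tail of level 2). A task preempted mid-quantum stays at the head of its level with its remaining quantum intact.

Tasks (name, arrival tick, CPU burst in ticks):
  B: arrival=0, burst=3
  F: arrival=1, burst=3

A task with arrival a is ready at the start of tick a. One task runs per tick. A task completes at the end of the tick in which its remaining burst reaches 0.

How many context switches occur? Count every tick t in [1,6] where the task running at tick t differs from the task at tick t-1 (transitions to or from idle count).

context switches = 4

t=0: L0/L1/L2 = B/-/- → run B
t=1: L0/L1/L2 = BF/-/- → run B
t=2: L0/L1/L2 = F/B/- → run F
t=3: L0/L1/L2 = F/B/- → run F
t=4: L0/L1/L2 = -/BF/- → run B
t=5: L0/L1/L2 = -/F/- → run F
t=6: (idle)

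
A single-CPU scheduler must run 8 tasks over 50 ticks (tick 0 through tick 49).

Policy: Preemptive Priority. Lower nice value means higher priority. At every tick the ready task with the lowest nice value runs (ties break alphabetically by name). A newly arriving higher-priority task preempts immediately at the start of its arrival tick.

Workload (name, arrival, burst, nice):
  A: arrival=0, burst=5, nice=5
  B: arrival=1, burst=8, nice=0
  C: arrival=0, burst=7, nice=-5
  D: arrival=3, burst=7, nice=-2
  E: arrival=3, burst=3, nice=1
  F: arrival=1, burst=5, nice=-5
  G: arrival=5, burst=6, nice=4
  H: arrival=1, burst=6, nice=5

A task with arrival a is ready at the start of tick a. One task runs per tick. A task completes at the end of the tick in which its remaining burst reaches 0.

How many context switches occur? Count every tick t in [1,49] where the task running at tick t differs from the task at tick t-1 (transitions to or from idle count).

context switches = 8

t=0: ready={A,C} → run C
t=1: ready={A,B,C,F,H} → run C
t=2: ready={A,B,C,F,H} → run C
t=3: ready={A,B,C,D,E,F,H} → run C
t=4: ready={A,B,C,D,E,F,H} → run C
t=5: ready={A,B,C,D,E,F,G,H} → run C
t=6: ready={A,B,C,D,E,F,G,H} → run C
t=7: ready={A,B,D,E,F,G,H} → run F
t=8: ready={A,B,D,E,F,G,H} → run F
t=9: ready={A,B,D,E,F,G,H} → run F
t=10: ready={A,B,D,E,F,G,H} → run F
t=11: ready={A,B,D,E,F,G,H} → run F
t=12: ready={A,B,D,E,G,H} → run D
t=13: ready={A,B,D,E,G,H} → run D
t=14: ready={A,B,D,E,G,H} → run D
t=15: ready={A,B,D,E,G,H} → run D
t=16: ready={A,B,D,E,G,H} → run D
t=17: ready={A,B,D,E,G,H} → run D
t=18: ready={A,B,D,E,G,H} → run D
t=19: ready={A,B,E,G,H} → run B
t=20: ready={A,B,E,G,H} → run B
t=21: ready={A,B,E,G,H} → run B
t=22: ready={A,B,E,G,H} → run B
t=23: ready={A,B,E,G,H} → run B
t=24: ready={A,B,E,G,H} → run B
t=25: ready={A,B,E,G,H} → run B
t=26: ready={A,B,E,G,H} → run B
t=27: ready={A,E,G,H} → run E
t=28: ready={A,E,G,H} → run E
t=29: ready={A,E,G,H} → run E
t=30: ready={A,G,H} → run G
t=31: ready={A,G,H} → run G
t=32: ready={A,G,H} → run G
t=33: ready={A,G,H} → run G
t=34: ready={A,G,H} → run G
t=35: ready={A,G,H} → run G
t=36: ready={A,H} → run A
t=37: ready={A,H} → run A
t=38: ready={A,H} → run A
t=39: ready={A,H} → run A
t=40: ready={A,H} → run A
t=41: ready={H} → run H
t=42: ready={H} → run H
t=43: ready={H} → run H
t=44: ready={H} → run H
t=45: ready={H} → run H
t=46: ready={H} → run H
t=47: (idle)
t=48: (idle)
t=49: (idle)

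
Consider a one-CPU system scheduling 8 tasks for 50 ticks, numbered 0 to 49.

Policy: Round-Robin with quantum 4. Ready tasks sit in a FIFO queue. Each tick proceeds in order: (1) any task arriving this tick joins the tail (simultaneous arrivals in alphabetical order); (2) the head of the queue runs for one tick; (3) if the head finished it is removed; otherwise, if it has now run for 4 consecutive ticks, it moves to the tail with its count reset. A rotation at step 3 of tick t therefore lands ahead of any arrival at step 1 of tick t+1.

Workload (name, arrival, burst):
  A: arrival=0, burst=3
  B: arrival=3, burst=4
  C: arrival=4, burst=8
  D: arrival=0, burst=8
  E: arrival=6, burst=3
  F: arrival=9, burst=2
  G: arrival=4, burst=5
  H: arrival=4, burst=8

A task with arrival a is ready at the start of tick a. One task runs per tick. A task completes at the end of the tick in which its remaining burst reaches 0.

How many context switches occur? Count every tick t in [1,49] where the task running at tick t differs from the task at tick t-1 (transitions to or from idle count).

t=0: queue=[A,D] q_used=0 → run A
t=1: queue=[A,D] q_used=1 → run A
t=2: queue=[A,D] q_used=2 → run A
t=3: queue=[D,B] q_used=0 → run D
t=4: queue=[D,B,C,G,H] q_used=1 → run D
t=5: queue=[D,B,C,G,H] q_used=2 → run D
t=6: queue=[D,B,C,G,H,E] q_used=3 → run D
t=7: queue=[B,C,G,H,E,D] q_used=0 → run B
t=8: queue=[B,C,G,H,E,D] q_used=1 → run B
t=9: queue=[B,C,G,H,E,D,F] q_used=2 → run B
t=10: queue=[B,C,G,H,E,D,F] q_used=3 → run B
t=11: queue=[C,G,H,E,D,F] q_used=0 → run C
t=12: queue=[C,G,H,E,D,F] q_used=1 → run C
t=13: queue=[C,G,H,E,D,F] q_used=2 → run C
t=14: queue=[C,G,H,E,D,F] q_used=3 → run C
t=15: queue=[G,H,E,D,F,C] q_used=0 → run G
t=16: queue=[G,H,E,D,F,C] q_used=1 → run G
t=17: queue=[G,H,E,D,F,C] q_used=2 → run G
t=18: queue=[G,H,E,D,F,C] q_used=3 → run G
t=19: queue=[H,E,D,F,C,G] q_used=0 → run H
t=20: queue=[H,E,D,F,C,G] q_used=1 → run H
t=21: queue=[H,E,D,F,C,G] q_used=2 → run H
t=22: queue=[H,E,D,F,C,G] q_used=3 → run H
t=23: queue=[E,D,F,C,G,H] q_used=0 → run E
t=24: queue=[E,D,F,C,G,H] q_used=1 → run E
t=25: queue=[E,D,F,C,G,H] q_used=2 → run E
t=26: queue=[D,F,C,G,H] q_used=0 → run D
t=27: queue=[D,F,C,G,H] q_used=1 → run D
t=28: queue=[D,F,C,G,H] q_used=2 → run D
t=29: queue=[D,F,C,G,H] q_used=3 → run D
t=30: queue=[F,C,G,H] q_used=0 → run F
t=31: queue=[F,C,G,H] q_used=1 → run F
t=32: queue=[C,G,H] q_used=0 → run C
t=33: queue=[C,G,H] q_used=1 → run C
t=34: queue=[C,G,H] q_used=2 → run C
t=35: queue=[C,G,H] q_used=3 → run C
t=36: queue=[G,H] q_used=0 → run G
t=37: queue=[H] q_used=0 → run H
t=38: queue=[H] q_used=1 → run H
t=39: queue=[H] q_used=2 → run H
t=40: queue=[H] q_used=3 → run H
t=41: (idle)
t=42: (idle)
t=43: (idle)
t=44: (idle)
t=45: (idle)
t=46: (idle)
t=47: (idle)
t=48: (idle)
t=49: (idle)

context switches = 12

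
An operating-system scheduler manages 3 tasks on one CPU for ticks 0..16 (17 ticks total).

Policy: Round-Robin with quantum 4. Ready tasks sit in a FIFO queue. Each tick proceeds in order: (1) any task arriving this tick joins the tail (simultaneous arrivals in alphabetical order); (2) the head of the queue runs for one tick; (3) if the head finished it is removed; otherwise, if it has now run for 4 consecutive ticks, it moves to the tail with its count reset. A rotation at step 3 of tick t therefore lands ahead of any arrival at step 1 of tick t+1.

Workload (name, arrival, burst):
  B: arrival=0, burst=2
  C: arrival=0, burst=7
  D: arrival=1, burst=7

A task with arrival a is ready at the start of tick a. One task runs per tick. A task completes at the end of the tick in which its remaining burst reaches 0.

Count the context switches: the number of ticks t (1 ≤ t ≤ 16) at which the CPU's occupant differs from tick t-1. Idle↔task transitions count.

t=0: queue=[B,C] q_used=0 → run B
t=1: queue=[B,C,D] q_used=1 → run B
t=2: queue=[C,D] q_used=0 → run C
t=3: queue=[C,D] q_used=1 → run C
t=4: queue=[C,D] q_used=2 → run C
t=5: queue=[C,D] q_used=3 → run C
t=6: queue=[D,C] q_used=0 → run D
t=7: queue=[D,C] q_used=1 → run D
t=8: queue=[D,C] q_used=2 → run D
t=9: queue=[D,C] q_used=3 → run D
t=10: queue=[C,D] q_used=0 → run C
t=11: queue=[C,D] q_used=1 → run C
t=12: queue=[C,D] q_used=2 → run C
t=13: queue=[D] q_used=0 → run D
t=14: queue=[D] q_used=1 → run D
t=15: queue=[D] q_used=2 → run D
t=16: (idle)

context switches = 5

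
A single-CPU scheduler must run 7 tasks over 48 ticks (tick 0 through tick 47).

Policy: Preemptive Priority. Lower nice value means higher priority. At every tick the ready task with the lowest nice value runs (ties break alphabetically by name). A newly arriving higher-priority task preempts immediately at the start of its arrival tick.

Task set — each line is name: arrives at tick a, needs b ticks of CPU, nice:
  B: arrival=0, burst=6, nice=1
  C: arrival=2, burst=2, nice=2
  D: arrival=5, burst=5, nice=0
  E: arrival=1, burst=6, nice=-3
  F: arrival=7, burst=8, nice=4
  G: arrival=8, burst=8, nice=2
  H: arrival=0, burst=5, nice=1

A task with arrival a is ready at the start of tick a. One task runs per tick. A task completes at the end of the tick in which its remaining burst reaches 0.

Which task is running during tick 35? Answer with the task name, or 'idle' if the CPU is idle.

running at tick 35 = F

t=0: ready={B,H} → run B
t=1: ready={B,E,H} → run E
t=2: ready={B,C,E,H} → run E
t=3: ready={B,C,E,H} → run E
t=4: ready={B,C,E,H} → run E
t=5: ready={B,C,D,E,H} → run E
t=6: ready={B,C,D,E,H} → run E
t=7: ready={B,C,D,F,H} → run D
t=8: ready={B,C,D,F,G,H} → run D
t=9: ready={B,C,D,F,G,H} → run D
t=10: ready={B,C,D,F,G,H} → run D
t=11: ready={B,C,D,F,G,H} → run D
t=12: ready={B,C,F,G,H} → run B
t=13: ready={B,C,F,G,H} → run B
t=14: ready={B,C,F,G,H} → run B
t=15: ready={B,C,F,G,H} → run B
t=16: ready={B,C,F,G,H} → run B
t=17: ready={C,F,G,H} → run H
t=18: ready={C,F,G,H} → run H
t=19: ready={C,F,G,H} → run H
t=20: ready={C,F,G,H} → run H
t=21: ready={C,F,G,H} → run H
t=22: ready={C,F,G} → run C
t=23: ready={C,F,G} → run C
t=24: ready={F,G} → run G
t=25: ready={F,G} → run G
t=26: ready={F,G} → run G
t=27: ready={F,G} → run G
t=28: ready={F,G} → run G
t=29: ready={F,G} → run G
t=30: ready={F,G} → run G
t=31: ready={F,G} → run G
t=32: ready={F} → run F
t=33: ready={F} → run F
t=34: ready={F} → run F
t=35: ready={F} → run F
t=36: ready={F} → run F
t=37: ready={F} → run F
t=38: ready={F} → run F
t=39: ready={F} → run F
t=40: (idle)
t=41: (idle)
t=42: (idle)
t=43: (idle)
t=44: (idle)
t=45: (idle)
t=46: (idle)
t=47: (idle)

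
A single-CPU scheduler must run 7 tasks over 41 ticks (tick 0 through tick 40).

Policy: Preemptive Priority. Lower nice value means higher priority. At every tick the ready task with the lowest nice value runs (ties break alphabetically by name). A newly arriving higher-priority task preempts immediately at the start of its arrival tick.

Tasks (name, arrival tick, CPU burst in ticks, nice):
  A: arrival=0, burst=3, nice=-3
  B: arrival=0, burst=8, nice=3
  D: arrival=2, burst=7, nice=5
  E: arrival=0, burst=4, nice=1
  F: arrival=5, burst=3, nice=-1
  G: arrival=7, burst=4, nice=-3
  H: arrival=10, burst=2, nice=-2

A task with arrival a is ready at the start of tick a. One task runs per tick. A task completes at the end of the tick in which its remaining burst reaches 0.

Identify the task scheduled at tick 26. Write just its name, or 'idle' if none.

t=0: ready={A,B,E} → run A
t=1: ready={A,B,E} → run A
t=2: ready={A,B,D,E} → run A
t=3: ready={B,D,E} → run E
t=4: ready={B,D,E} → run E
t=5: ready={B,D,E,F} → run F
t=6: ready={B,D,E,F} → run F
t=7: ready={B,D,E,F,G} → run G
t=8: ready={B,D,E,F,G} → run G
t=9: ready={B,D,E,F,G} → run G
t=10: ready={B,D,E,F,G,H} → run G
t=11: ready={B,D,E,F,H} → run H
t=12: ready={B,D,E,F,H} → run H
t=13: ready={B,D,E,F} → run F
t=14: ready={B,D,E} → run E
t=15: ready={B,D,E} → run E
t=16: ready={B,D} → run B
t=17: ready={B,D} → run B
t=18: ready={B,D} → run B
t=19: ready={B,D} → run B
t=20: ready={B,D} → run B
t=21: ready={B,D} → run B
t=22: ready={B,D} → run B
t=23: ready={B,D} → run B
t=24: ready={D} → run D
t=25: ready={D} → run D
t=26: ready={D} → run D
t=27: ready={D} → run D
t=28: ready={D} → run D
t=29: ready={D} → run D
t=30: ready={D} → run D
t=31: (idle)
t=32: (idle)
t=33: (idle)
t=34: (idle)
t=35: (idle)
t=36: (idle)
t=37: (idle)
t=38: (idle)
t=39: (idle)
t=40: (idle)

running at tick 26 = D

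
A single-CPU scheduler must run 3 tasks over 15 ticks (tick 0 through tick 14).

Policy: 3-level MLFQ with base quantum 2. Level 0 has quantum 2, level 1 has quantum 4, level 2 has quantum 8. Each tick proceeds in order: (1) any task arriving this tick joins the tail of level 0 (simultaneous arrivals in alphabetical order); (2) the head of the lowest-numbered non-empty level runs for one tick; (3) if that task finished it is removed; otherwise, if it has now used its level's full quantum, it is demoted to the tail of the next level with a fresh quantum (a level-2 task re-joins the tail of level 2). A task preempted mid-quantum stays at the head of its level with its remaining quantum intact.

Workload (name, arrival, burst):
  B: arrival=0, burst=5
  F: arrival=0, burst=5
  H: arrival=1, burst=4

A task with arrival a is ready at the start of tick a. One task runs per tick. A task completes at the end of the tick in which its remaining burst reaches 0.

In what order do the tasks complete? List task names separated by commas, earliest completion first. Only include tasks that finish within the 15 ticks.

completion order = B, F, H

t=0: L0/L1/L2 = BF/-/- → run B
t=1: L0/L1/L2 = BFH/-/- → run B
t=2: L0/L1/L2 = FH/B/- → run F
t=3: L0/L1/L2 = FH/B/- → run F
t=4: L0/L1/L2 = H/BF/- → run H
t=5: L0/L1/L2 = H/BF/- → run H
t=6: L0/L1/L2 = -/BFH/- → run B
t=7: L0/L1/L2 = -/BFH/- → run B
t=8: L0/L1/L2 = -/BFH/- → run B
t=9: L0/L1/L2 = -/FH/- → run F
t=10: L0/L1/L2 = -/FH/- → run F
t=11: L0/L1/L2 = -/FH/- → run F
t=12: L0/L1/L2 = -/H/- → run H
t=13: L0/L1/L2 = -/H/- → run H
t=14: (idle)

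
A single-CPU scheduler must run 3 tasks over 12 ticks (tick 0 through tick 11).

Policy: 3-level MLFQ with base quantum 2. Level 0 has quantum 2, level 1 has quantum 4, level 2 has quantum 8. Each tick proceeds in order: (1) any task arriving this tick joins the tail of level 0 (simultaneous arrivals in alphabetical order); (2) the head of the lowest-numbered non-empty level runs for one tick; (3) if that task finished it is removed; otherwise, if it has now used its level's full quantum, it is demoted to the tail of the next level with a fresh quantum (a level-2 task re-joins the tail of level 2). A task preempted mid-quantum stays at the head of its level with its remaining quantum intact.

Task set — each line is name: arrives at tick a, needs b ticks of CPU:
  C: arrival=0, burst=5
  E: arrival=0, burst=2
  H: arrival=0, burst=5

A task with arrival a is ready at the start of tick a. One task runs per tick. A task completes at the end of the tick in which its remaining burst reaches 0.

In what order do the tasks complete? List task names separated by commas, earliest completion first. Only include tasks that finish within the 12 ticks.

completion order = E, C, H

t=0: L0/L1/L2 = CEH/-/- → run C
t=1: L0/L1/L2 = CEH/-/- → run C
t=2: L0/L1/L2 = EH/C/- → run E
t=3: L0/L1/L2 = EH/C/- → run E
t=4: L0/L1/L2 = H/C/- → run H
t=5: L0/L1/L2 = H/C/- → run H
t=6: L0/L1/L2 = -/CH/- → run C
t=7: L0/L1/L2 = -/CH/- → run C
t=8: L0/L1/L2 = -/CH/- → run C
t=9: L0/L1/L2 = -/H/- → run H
t=10: L0/L1/L2 = -/H/- → run H
t=11: L0/L1/L2 = -/H/- → run H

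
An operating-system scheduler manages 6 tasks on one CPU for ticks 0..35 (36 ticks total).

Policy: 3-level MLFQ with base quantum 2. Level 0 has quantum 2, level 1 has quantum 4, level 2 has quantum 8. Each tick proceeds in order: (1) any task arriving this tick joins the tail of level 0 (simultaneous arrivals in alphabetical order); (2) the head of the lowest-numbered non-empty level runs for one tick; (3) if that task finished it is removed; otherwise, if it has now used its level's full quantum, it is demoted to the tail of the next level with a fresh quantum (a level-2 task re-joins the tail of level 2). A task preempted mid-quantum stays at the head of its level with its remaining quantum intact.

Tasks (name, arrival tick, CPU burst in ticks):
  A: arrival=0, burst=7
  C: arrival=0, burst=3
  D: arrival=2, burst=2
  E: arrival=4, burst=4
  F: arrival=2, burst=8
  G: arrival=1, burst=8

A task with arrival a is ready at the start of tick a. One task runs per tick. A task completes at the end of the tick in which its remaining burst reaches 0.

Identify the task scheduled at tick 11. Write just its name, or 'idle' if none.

t=0: L0/L1/L2 = AC/-/- → run A
t=1: L0/L1/L2 = ACG/-/- → run A
t=2: L0/L1/L2 = CGDF/A/- → run C
t=3: L0/L1/L2 = CGDF/A/- → run C
t=4: L0/L1/L2 = GDFE/AC/- → run G
t=5: L0/L1/L2 = GDFE/AC/- → run G
t=6: L0/L1/L2 = DFE/ACG/- → run D
t=7: L0/L1/L2 = DFE/ACG/- → run D
t=8: L0/L1/L2 = FE/ACG/- → run F
t=9: L0/L1/L2 = FE/ACG/- → run F
t=10: L0/L1/L2 = E/ACGF/- → run E
t=11: L0/L1/L2 = E/ACGF/- → run E
t=12: L0/L1/L2 = -/ACGFE/- → run A
t=13: L0/L1/L2 = -/ACGFE/- → run A
t=14: L0/L1/L2 = -/ACGFE/- → run A
t=15: L0/L1/L2 = -/ACGFE/- → run A
t=16: L0/L1/L2 = -/CGFE/A → run C
t=17: L0/L1/L2 = -/GFE/A → run G
t=18: L0/L1/L2 = -/GFE/A → run G
t=19: L0/L1/L2 = -/GFE/A → run G
t=20: L0/L1/L2 = -/GFE/A → run G
t=21: L0/L1/L2 = -/FE/AG → run F
t=22: L0/L1/L2 = -/FE/AG → run F
t=23: L0/L1/L2 = -/FE/AG → run F
t=24: L0/L1/L2 = -/FE/AG → run F
t=25: L0/L1/L2 = -/E/AGF → run E
t=26: L0/L1/L2 = -/E/AGF → run E
t=27: L0/L1/L2 = -/-/AGF → run A
t=28: L0/L1/L2 = -/-/GF → run G
t=29: L0/L1/L2 = -/-/GF → run G
t=30: L0/L1/L2 = -/-/F → run F
t=31: L0/L1/L2 = -/-/F → run F
t=32: (idle)
t=33: (idle)
t=34: (idle)
t=35: (idle)

running at tick 11 = E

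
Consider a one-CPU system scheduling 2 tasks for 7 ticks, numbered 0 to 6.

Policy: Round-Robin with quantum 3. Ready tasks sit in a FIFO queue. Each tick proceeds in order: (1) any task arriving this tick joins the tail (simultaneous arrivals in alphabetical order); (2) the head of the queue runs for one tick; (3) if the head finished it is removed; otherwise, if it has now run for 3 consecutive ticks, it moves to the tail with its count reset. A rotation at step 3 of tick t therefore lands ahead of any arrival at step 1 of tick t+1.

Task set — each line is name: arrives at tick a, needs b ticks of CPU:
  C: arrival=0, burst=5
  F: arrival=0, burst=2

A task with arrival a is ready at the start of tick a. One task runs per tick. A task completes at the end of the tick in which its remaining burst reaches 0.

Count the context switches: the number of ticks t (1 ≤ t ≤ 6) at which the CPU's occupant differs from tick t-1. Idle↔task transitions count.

t=0: queue=[C,F] q_used=0 → run C
t=1: queue=[C,F] q_used=1 → run C
t=2: queue=[C,F] q_used=2 → run C
t=3: queue=[F,C] q_used=0 → run F
t=4: queue=[F,C] q_used=1 → run F
t=5: queue=[C] q_used=0 → run C
t=6: queue=[C] q_used=1 → run C

context switches = 2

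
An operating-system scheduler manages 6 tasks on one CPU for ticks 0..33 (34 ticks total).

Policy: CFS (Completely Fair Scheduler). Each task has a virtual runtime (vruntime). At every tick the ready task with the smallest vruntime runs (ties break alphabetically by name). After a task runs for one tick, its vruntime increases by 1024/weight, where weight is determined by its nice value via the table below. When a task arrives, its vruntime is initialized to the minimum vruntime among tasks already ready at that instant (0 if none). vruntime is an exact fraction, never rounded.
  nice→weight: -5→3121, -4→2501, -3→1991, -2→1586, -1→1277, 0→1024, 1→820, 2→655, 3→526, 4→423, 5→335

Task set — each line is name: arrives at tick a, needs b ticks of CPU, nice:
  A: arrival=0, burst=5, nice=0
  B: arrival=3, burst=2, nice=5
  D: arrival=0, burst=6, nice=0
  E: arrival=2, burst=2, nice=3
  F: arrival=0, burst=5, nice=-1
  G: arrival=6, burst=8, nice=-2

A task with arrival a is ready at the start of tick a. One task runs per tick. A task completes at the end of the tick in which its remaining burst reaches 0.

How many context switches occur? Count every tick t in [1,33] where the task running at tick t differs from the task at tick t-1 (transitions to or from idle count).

t=0: vr[A=0 D=0 F=0] → run A
t=1: vr[A=1 D=0 F=0] → run D
t=2: vr[A=1 D=1 E=0 F=0] → run E
t=3: vr[A=1 B=0 D=1 E=512/263 F=0] → run B
t=4: vr[A=1 B=1024/335 D=1 E=512/263 F=0] → run F
t=5: vr[A=1 B=1024/335 D=1 E=512/263 F=1024/1277] → run F
t=6: vr[A=1 B=1024/335 D=1 E=512/263 F=2048/1277 G=1] → run A
t=7: vr[A=2 B=1024/335 D=1 E=512/263 F=2048/1277 G=1] → run D
t=8: vr[A=2 B=1024/335 D=2 E=512/263 F=2048/1277 G=1] → run G
t=9: vr[A=2 B=1024/335 D=2 E=512/263 F=2048/1277 G=1305/793] → run F
t=10: vr[A=2 B=1024/335 D=2 E=512/263 F=3072/1277 G=1305/793] → run G
t=11: vr[A=2 B=1024/335 D=2 E=512/263 F=3072/1277 G=1817/793] → run E
t=12: vr[A=2 B=1024/335 D=2 F=3072/1277 G=1817/793] → run A
t=13: vr[A=3 B=1024/335 D=2 F=3072/1277 G=1817/793] → run D
t=14: vr[A=3 B=1024/335 D=3 F=3072/1277 G=1817/793] → run G
t=15: vr[A=3 B=1024/335 D=3 F=3072/1277 G=2329/793] → run F
t=16: vr[A=3 B=1024/335 D=3 F=4096/1277 G=2329/793] → run G
t=17: vr[A=3 B=1024/335 D=3 F=4096/1277 G=2841/793] → run A
t=18: vr[A=4 B=1024/335 D=3 F=4096/1277 G=2841/793] → run D
t=19: vr[A=4 B=1024/335 D=4 F=4096/1277 G=2841/793] → run B
t=20: vr[A=4 D=4 F=4096/1277 G=2841/793] → run F
t=21: vr[A=4 D=4 G=2841/793] → run G
t=22: vr[A=4 D=4 G=3353/793] → run A
t=23: vr[D=4 G=3353/793] → run D
t=24: vr[D=5 G=3353/793] → run G
t=25: vr[D=5 G=3865/793] → run G
t=26: vr[D=5 G=4377/793] → run D
t=27: vr[G=4377/793] → run G
t=28: (idle)
t=29: (idle)
t=30: (idle)
t=31: (idle)
t=32: (idle)
t=33: (idle)

context switches = 26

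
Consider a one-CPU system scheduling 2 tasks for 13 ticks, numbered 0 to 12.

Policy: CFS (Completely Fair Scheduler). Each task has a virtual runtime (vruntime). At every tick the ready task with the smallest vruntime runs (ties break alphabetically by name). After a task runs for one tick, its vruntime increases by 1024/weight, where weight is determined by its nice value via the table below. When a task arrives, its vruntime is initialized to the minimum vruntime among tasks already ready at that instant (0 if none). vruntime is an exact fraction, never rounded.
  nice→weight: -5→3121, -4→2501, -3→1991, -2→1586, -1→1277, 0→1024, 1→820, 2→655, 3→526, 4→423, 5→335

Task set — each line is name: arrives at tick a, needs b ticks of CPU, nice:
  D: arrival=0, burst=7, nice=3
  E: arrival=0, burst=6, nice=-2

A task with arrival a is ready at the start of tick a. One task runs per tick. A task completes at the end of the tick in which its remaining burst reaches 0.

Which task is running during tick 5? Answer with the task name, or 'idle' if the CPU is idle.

t=0: vr[D=0 E=0] → run D
t=1: vr[D=512/263 E=0] → run E
t=2: vr[D=512/263 E=512/793] → run E
t=3: vr[D=512/263 E=1024/793] → run E
t=4: vr[D=512/263 E=1536/793] → run E
t=5: vr[D=512/263 E=2048/793] → run D
t=6: vr[D=1024/263 E=2048/793] → run E
t=7: vr[D=1024/263 E=2560/793] → run E
t=8: vr[D=1024/263] → run D
t=9: vr[D=1536/263] → run D
t=10: vr[D=2048/263] → run D
t=11: vr[D=2560/263] → run D
t=12: vr[D=3072/263] → run D

running at tick 5 = D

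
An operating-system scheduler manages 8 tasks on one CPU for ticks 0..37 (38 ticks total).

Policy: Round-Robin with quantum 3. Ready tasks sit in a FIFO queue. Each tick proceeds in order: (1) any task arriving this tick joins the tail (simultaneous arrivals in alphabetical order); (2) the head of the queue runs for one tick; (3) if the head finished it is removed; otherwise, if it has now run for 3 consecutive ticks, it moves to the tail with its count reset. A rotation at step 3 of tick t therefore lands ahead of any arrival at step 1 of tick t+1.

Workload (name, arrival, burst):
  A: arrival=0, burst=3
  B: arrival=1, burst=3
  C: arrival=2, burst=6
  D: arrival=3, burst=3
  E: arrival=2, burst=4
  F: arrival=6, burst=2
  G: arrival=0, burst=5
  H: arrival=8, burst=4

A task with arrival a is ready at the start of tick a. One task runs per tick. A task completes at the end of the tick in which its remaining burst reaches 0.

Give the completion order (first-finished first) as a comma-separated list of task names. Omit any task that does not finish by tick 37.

completion order = A, B, D, G, F, C, E, H

t=0: queue=[A,G] q_used=0 → run A
t=1: queue=[A,G,B] q_used=1 → run A
t=2: queue=[A,G,B,C,E] q_used=2 → run A
t=3: queue=[G,B,C,E,D] q_used=0 → run G
t=4: queue=[G,B,C,E,D] q_used=1 → run G
t=5: queue=[G,B,C,E,D] q_used=2 → run G
t=6: queue=[B,C,E,D,G,F] q_used=0 → run B
t=7: queue=[B,C,E,D,G,F] q_used=1 → run B
t=8: queue=[B,C,E,D,G,F,H] q_used=2 → run B
t=9: queue=[C,E,D,G,F,H] q_used=0 → run C
t=10: queue=[C,E,D,G,F,H] q_used=1 → run C
t=11: queue=[C,E,D,G,F,H] q_used=2 → run C
t=12: queue=[E,D,G,F,H,C] q_used=0 → run E
t=13: queue=[E,D,G,F,H,C] q_used=1 → run E
t=14: queue=[E,D,G,F,H,C] q_used=2 → run E
t=15: queue=[D,G,F,H,C,E] q_used=0 → run D
t=16: queue=[D,G,F,H,C,E] q_used=1 → run D
t=17: queue=[D,G,F,H,C,E] q_used=2 → run D
t=18: queue=[G,F,H,C,E] q_used=0 → run G
t=19: queue=[G,F,H,C,E] q_used=1 → run G
t=20: queue=[F,H,C,E] q_used=0 → run F
t=21: queue=[F,H,C,E] q_used=1 → run F
t=22: queue=[H,C,E] q_used=0 → run H
t=23: queue=[H,C,E] q_used=1 → run H
t=24: queue=[H,C,E] q_used=2 → run H
t=25: queue=[C,E,H] q_used=0 → run C
t=26: queue=[C,E,H] q_used=1 → run C
t=27: queue=[C,E,H] q_used=2 → run C
t=28: queue=[E,H] q_used=0 → run E
t=29: queue=[H] q_used=0 → run H
t=30: (idle)
t=31: (idle)
t=32: (idle)
t=33: (idle)
t=34: (idle)
t=35: (idle)
t=36: (idle)
t=37: (idle)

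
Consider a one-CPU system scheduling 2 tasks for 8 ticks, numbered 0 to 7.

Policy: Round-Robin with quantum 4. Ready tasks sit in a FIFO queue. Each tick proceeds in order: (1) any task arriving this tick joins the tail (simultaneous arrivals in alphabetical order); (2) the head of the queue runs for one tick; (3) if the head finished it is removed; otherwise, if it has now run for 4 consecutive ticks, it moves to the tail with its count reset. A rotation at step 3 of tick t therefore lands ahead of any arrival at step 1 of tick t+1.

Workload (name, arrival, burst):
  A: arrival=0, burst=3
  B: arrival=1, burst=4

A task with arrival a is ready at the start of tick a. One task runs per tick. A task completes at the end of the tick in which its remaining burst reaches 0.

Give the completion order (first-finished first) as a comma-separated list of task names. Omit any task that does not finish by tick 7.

completion order = A, B

t=0: queue=[A] q_used=0 → run A
t=1: queue=[A,B] q_used=1 → run A
t=2: queue=[A,B] q_used=2 → run A
t=3: queue=[B] q_used=0 → run B
t=4: queue=[B] q_used=1 → run B
t=5: queue=[B] q_used=2 → run B
t=6: queue=[B] q_used=3 → run B
t=7: (idle)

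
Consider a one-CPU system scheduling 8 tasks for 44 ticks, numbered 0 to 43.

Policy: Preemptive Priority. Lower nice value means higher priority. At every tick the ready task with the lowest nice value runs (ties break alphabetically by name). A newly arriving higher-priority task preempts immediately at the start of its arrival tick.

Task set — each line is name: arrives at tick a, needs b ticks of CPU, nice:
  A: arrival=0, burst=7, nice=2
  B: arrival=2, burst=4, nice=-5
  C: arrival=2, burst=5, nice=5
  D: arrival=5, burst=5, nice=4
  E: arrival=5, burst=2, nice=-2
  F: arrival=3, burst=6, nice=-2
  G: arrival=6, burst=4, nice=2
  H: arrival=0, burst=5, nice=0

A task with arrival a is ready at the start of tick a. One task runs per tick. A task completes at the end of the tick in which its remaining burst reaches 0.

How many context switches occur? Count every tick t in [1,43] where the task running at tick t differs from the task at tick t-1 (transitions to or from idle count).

t=0: ready={A,H} → run H
t=1: ready={A,H} → run H
t=2: ready={A,B,C,H} → run B
t=3: ready={A,B,C,F,H} → run B
t=4: ready={A,B,C,F,H} → run B
t=5: ready={A,B,C,D,E,F,H} → run B
t=6: ready={A,C,D,E,F,G,H} → run E
t=7: ready={A,C,D,E,F,G,H} → run E
t=8: ready={A,C,D,F,G,H} → run F
t=9: ready={A,C,D,F,G,H} → run F
t=10: ready={A,C,D,F,G,H} → run F
t=11: ready={A,C,D,F,G,H} → run F
t=12: ready={A,C,D,F,G,H} → run F
t=13: ready={A,C,D,F,G,H} → run F
t=14: ready={A,C,D,G,H} → run H
t=15: ready={A,C,D,G,H} → run H
t=16: ready={A,C,D,G,H} → run H
t=17: ready={A,C,D,G} → run A
t=18: ready={A,C,D,G} → run A
t=19: ready={A,C,D,G} → run A
t=20: ready={A,C,D,G} → run A
t=21: ready={A,C,D,G} → run A
t=22: ready={A,C,D,G} → run A
t=23: ready={A,C,D,G} → run A
t=24: ready={C,D,G} → run G
t=25: ready={C,D,G} → run G
t=26: ready={C,D,G} → run G
t=27: ready={C,D,G} → run G
t=28: ready={C,D} → run D
t=29: ready={C,D} → run D
t=30: ready={C,D} → run D
t=31: ready={C,D} → run D
t=32: ready={C,D} → run D
t=33: ready={C} → run C
t=34: ready={C} → run C
t=35: ready={C} → run C
t=36: ready={C} → run C
t=37: ready={C} → run C
t=38: (idle)
t=39: (idle)
t=40: (idle)
t=41: (idle)
t=42: (idle)
t=43: (idle)

context switches = 9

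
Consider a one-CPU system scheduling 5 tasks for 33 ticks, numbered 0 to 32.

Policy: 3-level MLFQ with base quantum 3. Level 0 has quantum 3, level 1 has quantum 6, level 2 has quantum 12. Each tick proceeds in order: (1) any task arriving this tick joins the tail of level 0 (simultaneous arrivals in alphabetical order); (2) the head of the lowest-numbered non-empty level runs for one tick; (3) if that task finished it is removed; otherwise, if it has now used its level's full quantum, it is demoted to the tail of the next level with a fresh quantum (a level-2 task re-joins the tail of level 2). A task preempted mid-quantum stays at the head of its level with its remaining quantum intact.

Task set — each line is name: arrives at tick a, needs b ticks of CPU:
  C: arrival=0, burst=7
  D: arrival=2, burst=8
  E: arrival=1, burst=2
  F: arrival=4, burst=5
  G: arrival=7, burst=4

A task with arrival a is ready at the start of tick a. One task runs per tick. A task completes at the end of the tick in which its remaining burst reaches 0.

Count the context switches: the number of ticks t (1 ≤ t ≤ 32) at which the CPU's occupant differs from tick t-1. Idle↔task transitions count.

t=0: L0/L1/L2 = C/-/- → run C
t=1: L0/L1/L2 = CE/-/- → run C
t=2: L0/L1/L2 = CED/-/- → run C
t=3: L0/L1/L2 = ED/C/- → run E
t=4: L0/L1/L2 = EDF/C/- → run E
t=5: L0/L1/L2 = DF/C/- → run D
t=6: L0/L1/L2 = DF/C/- → run D
t=7: L0/L1/L2 = DFG/C/- → run D
t=8: L0/L1/L2 = FG/CD/- → run F
t=9: L0/L1/L2 = FG/CD/- → run F
t=10: L0/L1/L2 = FG/CD/- → run F
t=11: L0/L1/L2 = G/CDF/- → run G
t=12: L0/L1/L2 = G/CDF/- → run G
t=13: L0/L1/L2 = G/CDF/- → run G
t=14: L0/L1/L2 = -/CDFG/- → run C
t=15: L0/L1/L2 = -/CDFG/- → run C
t=16: L0/L1/L2 = -/CDFG/- → run C
t=17: L0/L1/L2 = -/CDFG/- → run C
t=18: L0/L1/L2 = -/DFG/- → run D
t=19: L0/L1/L2 = -/DFG/- → run D
t=20: L0/L1/L2 = -/DFG/- → run D
t=21: L0/L1/L2 = -/DFG/- → run D
t=22: L0/L1/L2 = -/DFG/- → run D
t=23: L0/L1/L2 = -/FG/- → run F
t=24: L0/L1/L2 = -/FG/- → run F
t=25: L0/L1/L2 = -/G/- → run G
t=26: (idle)
t=27: (idle)
t=28: (idle)
t=29: (idle)
t=30: (idle)
t=31: (idle)
t=32: (idle)

context switches = 9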